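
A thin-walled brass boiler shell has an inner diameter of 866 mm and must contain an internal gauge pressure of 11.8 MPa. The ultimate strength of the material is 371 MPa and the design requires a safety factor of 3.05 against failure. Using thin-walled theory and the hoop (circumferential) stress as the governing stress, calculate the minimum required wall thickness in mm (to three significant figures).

t = 42.0 mm

σ_allow = 371/3.05 = 121.6 MPa.
Hoop stress σ_h = pD/(2t), so t = pD/(2σ_allow) = 11.8×866/(2×121.6) = 42.00 mm.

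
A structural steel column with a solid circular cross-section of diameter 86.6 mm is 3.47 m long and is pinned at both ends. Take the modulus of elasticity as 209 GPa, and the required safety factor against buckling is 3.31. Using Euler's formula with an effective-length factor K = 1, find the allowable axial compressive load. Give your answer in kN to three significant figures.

I = πd⁴/64 = π×86.6⁴/64 = 2.761×10^6 mm⁴.
Effective length L_e = KL = 1×3.47 m = 3470 mm.
Euler critical load P_cr = π²EI/L_e² = π²×209000×2.761×10^6/3470² = 473000 N.
P_allow = P_cr/n = 473000/3.31 = 142900 N.

P_allow = 143 kN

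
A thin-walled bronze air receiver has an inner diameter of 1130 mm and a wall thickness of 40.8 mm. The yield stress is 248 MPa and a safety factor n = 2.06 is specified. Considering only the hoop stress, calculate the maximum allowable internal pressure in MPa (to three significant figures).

p_allow = 8.69 MPa

σ_allow = 248/2.06 = 120.4 MPa.
σ_h = pD/(2t) → p_allow = 2σ_allow t/D = 2×120.4×40.8/1130 = 8.694 MPa.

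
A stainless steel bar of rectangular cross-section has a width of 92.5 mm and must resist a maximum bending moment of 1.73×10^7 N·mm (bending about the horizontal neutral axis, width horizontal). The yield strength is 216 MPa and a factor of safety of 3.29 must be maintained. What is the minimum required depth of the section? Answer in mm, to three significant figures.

h = 131 mm

σ_allow = 216/3.29 = 65.65 MPa.
For a rectangular section σ = 6M/(bh²), so h² = 6M/(b σ_allow) = 6×1.7300×10^7/(92.5×65.65) = 17090 mm².
h = 130.7 mm.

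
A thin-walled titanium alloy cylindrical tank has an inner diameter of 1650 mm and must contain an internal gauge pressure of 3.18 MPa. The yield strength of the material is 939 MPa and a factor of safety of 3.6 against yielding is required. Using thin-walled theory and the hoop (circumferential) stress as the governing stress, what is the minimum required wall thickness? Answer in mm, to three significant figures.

t = 10.1 mm

σ_allow = 939/3.6 = 260.8 MPa.
Hoop stress σ_h = pD/(2t), so t = pD/(2σ_allow) = 3.18×1650/(2×260.8) = 10.06 mm.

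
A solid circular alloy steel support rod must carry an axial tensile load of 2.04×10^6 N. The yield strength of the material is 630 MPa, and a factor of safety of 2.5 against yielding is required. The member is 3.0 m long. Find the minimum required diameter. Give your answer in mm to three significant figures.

d = 102 mm

Allowable stress σ_allow = 630/2.5 = 252.0 MPa.
Required area A = F/σ_allow = 2040000/252.0 = 8095 mm².
A = πd²/4 → d = √(4A/π) = 101.5 mm.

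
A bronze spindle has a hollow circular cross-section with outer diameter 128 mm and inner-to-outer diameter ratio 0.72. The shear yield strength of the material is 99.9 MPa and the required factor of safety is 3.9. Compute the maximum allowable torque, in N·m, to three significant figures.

T_allow = 7710 N·m

τ_allow = 99.9/3.9 = 25.62 MPa.
For a hollow shaft T_allow = τ_allow·πd_o³(1−k⁴)/16 with 1−k⁴ = 0.7313, so πd_o³(1−k⁴)/16 = 301100 mm³.
T_allow = 25.62×301100 = 7.713×10^6 N·mm = 7713 N·m.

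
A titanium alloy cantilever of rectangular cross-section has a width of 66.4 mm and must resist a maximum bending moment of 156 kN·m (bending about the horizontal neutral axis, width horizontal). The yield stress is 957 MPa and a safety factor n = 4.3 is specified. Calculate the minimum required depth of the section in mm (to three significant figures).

h = 252 mm

σ_allow = 957/4.3 = 222.6 MPa.
For a rectangular section σ = 6M/(bh²), so h² = 6M/(b σ_allow) = 6×1.5600×10^8/(66.4×222.6) = 63340 mm².
h = 251.7 mm.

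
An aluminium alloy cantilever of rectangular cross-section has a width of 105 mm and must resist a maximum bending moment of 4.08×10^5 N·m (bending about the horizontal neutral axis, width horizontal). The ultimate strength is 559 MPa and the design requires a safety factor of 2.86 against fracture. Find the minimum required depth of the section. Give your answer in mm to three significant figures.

σ_allow = 559/2.86 = 195.5 MPa.
For a rectangular section σ = 6M/(bh²), so h² = 6M/(b σ_allow) = 6×4.0800×10^8/(105×195.5) = 119300 mm².
h = 345.4 mm.

h = 345 mm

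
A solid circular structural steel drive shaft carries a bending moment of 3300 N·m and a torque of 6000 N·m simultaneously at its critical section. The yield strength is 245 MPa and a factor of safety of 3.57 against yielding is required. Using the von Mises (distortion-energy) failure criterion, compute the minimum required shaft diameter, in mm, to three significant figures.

d = 97.0 mm

σ_allow = σ_y/n = 245/3.57 = 68.63 MPa.
For a solid shaft σ_b = 32M/(πd³) and τ = 16T/(πd³), so the von Mises stress is σ' = (16/πd³)·√(4M²+3T²).
√(4M²+3T²) = √(4×(3.300×10^6)² + 3×(6.000×10^6)²) = 1.231×10^7 N·mm.
d³ = 16×1.231×10^7/(π×68.63) = 913600 mm³.
d = 97.03 mm.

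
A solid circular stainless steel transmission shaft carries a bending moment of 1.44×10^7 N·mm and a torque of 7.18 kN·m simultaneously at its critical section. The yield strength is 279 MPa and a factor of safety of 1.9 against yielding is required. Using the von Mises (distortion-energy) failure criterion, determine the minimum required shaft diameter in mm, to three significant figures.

σ_allow = σ_y/n = 279/1.9 = 146.8 MPa.
For a solid shaft σ_b = 32M/(πd³) and τ = 16T/(πd³), so the von Mises stress is σ' = (16/πd³)·√(4M²+3T²).
√(4M²+3T²) = √(4×(1.440×10^7)² + 3×(7.180×10^6)²) = 3.137×10^7 N·mm.
d³ = 16×3.137×10^7/(π×146.8) = 1.088×10^6 mm³.
d = 102.9 mm.

d = 103 mm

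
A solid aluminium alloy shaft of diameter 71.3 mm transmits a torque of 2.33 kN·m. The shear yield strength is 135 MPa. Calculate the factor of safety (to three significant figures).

n = 4.12

τ = 16T/(πd³) = 16×2330000/(π×71.3³) = 32.74 MPa.
n = τ_limit/τ = 135/32.74 = 4.124.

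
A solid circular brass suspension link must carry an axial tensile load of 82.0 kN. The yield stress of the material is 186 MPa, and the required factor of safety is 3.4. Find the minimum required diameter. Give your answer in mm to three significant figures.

d = 43.7 mm

Allowable stress σ_allow = 186/3.4 = 54.71 MPa.
Required area A = F/σ_allow = 82000/54.71 = 1499 mm².
A = πd²/4 → d = √(4A/π) = 43.69 mm.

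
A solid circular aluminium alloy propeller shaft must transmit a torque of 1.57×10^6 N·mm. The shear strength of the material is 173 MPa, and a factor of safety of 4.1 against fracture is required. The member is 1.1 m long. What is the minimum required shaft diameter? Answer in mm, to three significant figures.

Allowable shear stress τ_allow = 173/4.1 = 42.20 MPa.
For a solid shaft τ = 16T/(πd³), so d³ = 16T/(π τ_allow) = 16×1570000/(π×42.20) = 189500 mm³.
d = (189500)^(1/3) = 57.44 mm.

d = 57.4 mm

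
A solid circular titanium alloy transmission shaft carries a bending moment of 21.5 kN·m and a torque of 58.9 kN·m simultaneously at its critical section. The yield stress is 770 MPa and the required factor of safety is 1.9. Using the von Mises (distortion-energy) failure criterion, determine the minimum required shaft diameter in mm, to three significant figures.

σ_allow = σ_y/n = 770/1.9 = 405.3 MPa.
For a solid shaft σ_b = 32M/(πd³) and τ = 16T/(πd³), so the von Mises stress is σ' = (16/πd³)·√(4M²+3T²).
√(4M²+3T²) = √(4×(2.150×10^7)² + 3×(5.890×10^7)²) = 1.107×10^8 N·mm.
d³ = 16×1.107×10^8/(π×405.3) = 1.391×10^6 mm³.
d = 111.6 mm.

d = 112 mm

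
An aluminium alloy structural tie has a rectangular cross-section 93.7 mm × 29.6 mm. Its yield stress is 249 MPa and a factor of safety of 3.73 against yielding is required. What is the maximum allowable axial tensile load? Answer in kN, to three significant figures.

σ_allow = 249/3.73 = 66.76 MPa.
A = 93.7×29.6 = 2774 mm².
F_allow = σ_allow × A = 66.76×2774 = 185100 N.

F_allow = 185 kN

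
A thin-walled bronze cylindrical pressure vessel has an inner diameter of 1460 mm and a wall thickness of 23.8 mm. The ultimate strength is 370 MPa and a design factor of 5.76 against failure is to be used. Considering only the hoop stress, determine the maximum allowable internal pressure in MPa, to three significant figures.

σ_allow = 370/5.76 = 64.24 MPa.
σ_h = pD/(2t) → p_allow = 2σ_allow t/D = 2×64.24×23.8/1460 = 2.094 MPa.

p_allow = 2.09 MPa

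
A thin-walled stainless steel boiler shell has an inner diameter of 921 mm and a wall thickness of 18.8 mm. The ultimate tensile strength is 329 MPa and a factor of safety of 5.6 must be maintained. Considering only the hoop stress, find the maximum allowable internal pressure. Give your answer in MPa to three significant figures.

σ_allow = 329/5.6 = 58.75 MPa.
σ_h = pD/(2t) → p_allow = 2σ_allow t/D = 2×58.75×18.8/921 = 2.398 MPa.

p_allow = 2.40 MPa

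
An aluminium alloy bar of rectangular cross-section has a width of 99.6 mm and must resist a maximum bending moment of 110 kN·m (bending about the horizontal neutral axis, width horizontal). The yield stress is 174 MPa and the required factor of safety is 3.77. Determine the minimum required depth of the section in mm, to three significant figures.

σ_allow = 174/3.77 = 46.15 MPa.
For a rectangular section σ = 6M/(bh²), so h² = 6M/(b σ_allow) = 6×1.1000×10^8/(99.6×46.15) = 143600 mm².
h = 378.9 mm.

h = 379 mm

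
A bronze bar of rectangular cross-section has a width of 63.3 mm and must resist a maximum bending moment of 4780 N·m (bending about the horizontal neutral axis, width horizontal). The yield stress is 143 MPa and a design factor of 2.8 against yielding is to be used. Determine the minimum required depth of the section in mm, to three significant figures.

h = 94.2 mm

σ_allow = 143/2.8 = 51.07 MPa.
For a rectangular section σ = 6M/(bh²), so h² = 6M/(b σ_allow) = 6×4780000/(63.3×51.07) = 8872 mm².
h = 94.19 mm.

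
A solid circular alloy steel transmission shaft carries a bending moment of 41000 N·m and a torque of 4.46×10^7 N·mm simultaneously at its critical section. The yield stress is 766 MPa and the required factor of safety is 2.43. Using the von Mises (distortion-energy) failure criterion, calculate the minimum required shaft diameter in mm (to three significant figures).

σ_allow = σ_y/n = 766/2.43 = 315.2 MPa.
For a solid shaft σ_b = 32M/(πd³) and τ = 16T/(πd³), so the von Mises stress is σ' = (16/πd³)·√(4M²+3T²).
√(4M²+3T²) = √(4×(4.100×10^7)² + 3×(4.460×10^7)²) = 1.127×10^8 N·mm.
d³ = 16×1.127×10^8/(π×315.2) = 1.820×10^6 mm³.
d = 122.1 mm.

d = 122 mm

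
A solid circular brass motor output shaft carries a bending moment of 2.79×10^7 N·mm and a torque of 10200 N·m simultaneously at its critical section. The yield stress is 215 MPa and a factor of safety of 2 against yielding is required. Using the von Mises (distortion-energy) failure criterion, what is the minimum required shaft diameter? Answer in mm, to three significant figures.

σ_allow = σ_y/n = 215/2 = 107.5 MPa.
For a solid shaft σ_b = 32M/(πd³) and τ = 16T/(πd³), so the von Mises stress is σ' = (16/πd³)·√(4M²+3T²).
√(4M²+3T²) = √(4×(2.790×10^7)² + 3×(1.020×10^7)²) = 5.853×10^7 N·mm.
d³ = 16×5.853×10^7/(π×107.5) = 2.773×10^6 mm³.
d = 140.5 mm.

d = 140 mm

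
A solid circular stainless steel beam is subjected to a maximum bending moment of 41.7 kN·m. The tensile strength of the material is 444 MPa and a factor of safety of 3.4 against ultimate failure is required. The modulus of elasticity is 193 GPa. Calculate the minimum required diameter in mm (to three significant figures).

σ_allow = 444/3.4 = 130.6 MPa.
For a solid circular section σ = 32M/(πd³), so d³ = 32M/(π σ_allow) = 32×4.1700×10^7/(π×130.6) = 3.253×10^6 mm³.
d = 148.2 mm.

d = 148 mm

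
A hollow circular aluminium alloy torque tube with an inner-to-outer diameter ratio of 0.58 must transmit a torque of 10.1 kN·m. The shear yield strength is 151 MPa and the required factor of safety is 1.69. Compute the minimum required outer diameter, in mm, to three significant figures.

τ_allow = 151/1.69 = 89.35 MPa.
For a hollow shaft τ = 16T/[πd_o³(1−k⁴)] with k = 0.58, so 1−k⁴ = 0.8868.
d_o³ = 16T/[π τ_allow (1−k⁴)] = 16×1.0100×10^7/(π×89.35×0.8868) = 649200 mm³.
d_o = 86.59 mm.

d_o = 86.6 mm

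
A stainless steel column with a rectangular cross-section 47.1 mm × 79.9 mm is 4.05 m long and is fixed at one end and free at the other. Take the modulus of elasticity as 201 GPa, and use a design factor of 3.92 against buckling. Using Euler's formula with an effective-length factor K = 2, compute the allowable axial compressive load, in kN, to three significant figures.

Buckling occurs about the weak axis: I_min = h·b³/12 = 79.9×47.1³/12 = 695700 mm⁴ (b = 47.1 mm is the smaller dimension).
Effective length L_e = KL = 2×4.05 m = 8100 mm.
Euler critical load P_cr = π²EI/L_e² = π²×201000×695700/8100² = 21040 N.
P_allow = P_cr/n = 21040/3.92 = 5366 N.

P_allow = 5.37 kN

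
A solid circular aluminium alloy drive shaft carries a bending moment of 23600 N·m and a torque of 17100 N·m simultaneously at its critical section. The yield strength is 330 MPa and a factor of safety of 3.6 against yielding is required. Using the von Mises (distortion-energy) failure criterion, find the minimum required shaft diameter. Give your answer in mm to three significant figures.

σ_allow = σ_y/n = 330/3.6 = 91.67 MPa.
For a solid shaft σ_b = 32M/(πd³) and τ = 16T/(πd³), so the von Mises stress is σ' = (16/πd³)·√(4M²+3T²).
√(4M²+3T²) = √(4×(2.360×10^7)² + 3×(1.710×10^7)²) = 5.572×10^7 N·mm.
d³ = 16×5.572×10^7/(π×91.67) = 3.096×10^6 mm³.
d = 145.7 mm.

d = 146 mm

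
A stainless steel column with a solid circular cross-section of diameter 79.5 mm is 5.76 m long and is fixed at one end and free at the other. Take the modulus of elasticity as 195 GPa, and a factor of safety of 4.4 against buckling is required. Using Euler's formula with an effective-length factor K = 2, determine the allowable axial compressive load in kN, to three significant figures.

P_allow = 6.46 kN

I = πd⁴/64 = π×79.5⁴/64 = 1.961×10^6 mm⁴.
Effective length L_e = KL = 2×5.76 m = 11520 mm.
Euler critical load P_cr = π²EI/L_e² = π²×195000×1.961×10^6/11520² = 28440 N.
P_allow = P_cr/n = 28440/4.4 = 6463 N.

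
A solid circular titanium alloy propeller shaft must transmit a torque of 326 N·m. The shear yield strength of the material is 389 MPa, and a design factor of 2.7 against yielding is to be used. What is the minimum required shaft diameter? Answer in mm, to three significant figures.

Allowable shear stress τ_allow = 389/2.7 = 144.1 MPa.
For a solid shaft τ = 16T/(πd³), so d³ = 16T/(π τ_allow) = 16×326000/(π×144.1) = 11520 mm³.
d = (11520)^(1/3) = 22.59 mm.

d = 22.6 mm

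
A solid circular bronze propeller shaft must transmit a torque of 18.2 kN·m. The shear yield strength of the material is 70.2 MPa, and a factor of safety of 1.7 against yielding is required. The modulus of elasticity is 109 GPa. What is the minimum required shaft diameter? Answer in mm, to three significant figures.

Allowable shear stress τ_allow = 70.2/1.7 = 41.29 MPa.
For a solid shaft τ = 16T/(πd³), so d³ = 16T/(π τ_allow) = 16×1.8200×10^7/(π×41.29) = 2.245×10^6 mm³.
d = (2.245×10^6)^(1/3) = 130.9 mm.

d = 131 mm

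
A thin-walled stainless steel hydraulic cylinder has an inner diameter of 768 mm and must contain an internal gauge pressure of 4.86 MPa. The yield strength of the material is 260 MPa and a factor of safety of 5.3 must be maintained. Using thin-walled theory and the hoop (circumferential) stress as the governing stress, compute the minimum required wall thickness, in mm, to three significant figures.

t = 38.0 mm

σ_allow = 260/5.3 = 49.06 MPa.
Hoop stress σ_h = pD/(2t), so t = pD/(2σ_allow) = 4.86×768/(2×49.06) = 38.04 mm.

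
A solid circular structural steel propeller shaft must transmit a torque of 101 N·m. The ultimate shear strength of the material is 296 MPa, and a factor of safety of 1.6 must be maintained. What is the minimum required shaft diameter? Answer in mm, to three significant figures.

Allowable shear stress τ_allow = 296/1.6 = 185.0 MPa.
For a solid shaft τ = 16T/(πd³), so d³ = 16T/(π τ_allow) = 16×101000/(π×185.0) = 2780 mm³.
d = (2780)^(1/3) = 14.06 mm.

d = 14.1 mm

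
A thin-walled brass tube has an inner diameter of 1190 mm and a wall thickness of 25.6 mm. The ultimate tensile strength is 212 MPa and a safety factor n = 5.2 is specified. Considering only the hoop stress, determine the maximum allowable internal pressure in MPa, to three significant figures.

p_allow = 1.75 MPa

σ_allow = 212/5.2 = 40.77 MPa.
σ_h = pD/(2t) → p_allow = 2σ_allow t/D = 2×40.77×25.6/1190 = 1.754 MPa.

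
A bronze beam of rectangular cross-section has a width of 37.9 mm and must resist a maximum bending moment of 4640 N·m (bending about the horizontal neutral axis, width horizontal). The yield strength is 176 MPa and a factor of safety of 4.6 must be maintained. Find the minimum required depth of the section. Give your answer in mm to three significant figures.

h = 139 mm

σ_allow = 176/4.6 = 38.26 MPa.
For a rectangular section σ = 6M/(bh²), so h² = 6M/(b σ_allow) = 6×4640000/(37.9×38.26) = 19200 mm².
h = 138.6 mm.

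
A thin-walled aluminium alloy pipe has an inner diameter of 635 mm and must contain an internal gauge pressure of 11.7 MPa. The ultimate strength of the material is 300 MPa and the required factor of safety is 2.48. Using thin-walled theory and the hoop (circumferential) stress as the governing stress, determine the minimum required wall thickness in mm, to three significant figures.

t = 30.7 mm

σ_allow = 300/2.48 = 121.0 MPa.
Hoop stress σ_h = pD/(2t), so t = pD/(2σ_allow) = 11.7×635/(2×121.0) = 30.71 mm.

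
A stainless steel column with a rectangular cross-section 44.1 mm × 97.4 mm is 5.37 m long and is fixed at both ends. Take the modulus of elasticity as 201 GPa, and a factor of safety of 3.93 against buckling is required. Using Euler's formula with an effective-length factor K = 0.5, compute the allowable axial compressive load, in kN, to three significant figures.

Buckling occurs about the weak axis: I_min = h·b³/12 = 97.4×44.1³/12 = 696100 mm⁴ (b = 44.1 mm is the smaller dimension).
Effective length L_e = KL = 0.5×5.37 m = 2685 mm.
Euler critical load P_cr = π²EI/L_e² = π²×201000×696100/2685² = 191600 N.
P_allow = P_cr/n = 191600/3.93 = 48740 N.

P_allow = 48.7 kN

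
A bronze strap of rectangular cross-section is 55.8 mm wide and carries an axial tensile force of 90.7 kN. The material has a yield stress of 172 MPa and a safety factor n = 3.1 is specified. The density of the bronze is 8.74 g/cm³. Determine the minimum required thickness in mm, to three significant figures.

σ_allow = 172/3.1 = 55.48 MPa.
Required area A = F/σ_allow = 90700/55.48 = 1635 mm².
t = A/w = 1635/55.8 = 29.30 mm.

t = 29.3 mm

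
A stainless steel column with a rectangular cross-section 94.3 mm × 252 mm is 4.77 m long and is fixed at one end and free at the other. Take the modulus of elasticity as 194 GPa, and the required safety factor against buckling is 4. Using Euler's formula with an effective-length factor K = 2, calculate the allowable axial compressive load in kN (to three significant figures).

Buckling occurs about the weak axis: I_min = h·b³/12 = 252×94.3³/12 = 1.761×10^7 mm⁴ (b = 94.3 mm is the smaller dimension).
Effective length L_e = KL = 2×4.77 m = 9540 mm.
Euler critical load P_cr = π²EI/L_e² = π²×194000×1.761×10^7/9540² = 370500 N.
P_allow = P_cr/n = 370500/4 = 92620 N.

P_allow = 92.6 kN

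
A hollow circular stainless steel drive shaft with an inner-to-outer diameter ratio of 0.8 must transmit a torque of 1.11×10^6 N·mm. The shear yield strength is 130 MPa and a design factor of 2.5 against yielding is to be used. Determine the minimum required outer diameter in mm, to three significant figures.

d_o = 56.9 mm

τ_allow = 130/2.5 = 52.00 MPa.
For a hollow shaft τ = 16T/[πd_o³(1−k⁴)] with k = 0.8, so 1−k⁴ = 0.5904.
d_o³ = 16T/[π τ_allow (1−k⁴)] = 16×1110000/(π×52.00×0.5904) = 184100 mm³.
d_o = 56.89 mm.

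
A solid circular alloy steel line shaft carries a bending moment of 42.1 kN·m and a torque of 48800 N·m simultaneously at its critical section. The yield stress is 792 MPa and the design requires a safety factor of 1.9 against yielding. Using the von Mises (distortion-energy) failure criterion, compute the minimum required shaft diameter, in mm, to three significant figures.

σ_allow = σ_y/n = 792/1.9 = 416.8 MPa.
For a solid shaft σ_b = 32M/(πd³) and τ = 16T/(πd³), so the von Mises stress is σ' = (16/πd³)·√(4M²+3T²).
√(4M²+3T²) = √(4×(4.210×10^7)² + 3×(4.880×10^7)²) = 1.193×10^8 N·mm.
d³ = 16×1.193×10^8/(π×416.8) = 1.458×10^6 mm³.
d = 113.4 mm.

d = 113 mm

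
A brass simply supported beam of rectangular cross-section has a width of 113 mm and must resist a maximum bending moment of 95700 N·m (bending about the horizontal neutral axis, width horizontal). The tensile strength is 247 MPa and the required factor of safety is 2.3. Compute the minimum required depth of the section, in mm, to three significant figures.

h = 218 mm

σ_allow = 247/2.3 = 107.4 MPa.
For a rectangular section σ = 6M/(bh²), so h² = 6M/(b σ_allow) = 6×9.5700×10^7/(113×107.4) = 47320 mm².
h = 217.5 mm.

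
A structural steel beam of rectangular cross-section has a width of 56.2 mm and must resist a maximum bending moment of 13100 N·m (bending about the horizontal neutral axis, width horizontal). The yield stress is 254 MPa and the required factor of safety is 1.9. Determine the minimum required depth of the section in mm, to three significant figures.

h = 102 mm

σ_allow = 254/1.9 = 133.7 MPa.
For a rectangular section σ = 6M/(bh²), so h² = 6M/(b σ_allow) = 6×1.3100×10^7/(56.2×133.7) = 10460 mm².
h = 102.3 mm.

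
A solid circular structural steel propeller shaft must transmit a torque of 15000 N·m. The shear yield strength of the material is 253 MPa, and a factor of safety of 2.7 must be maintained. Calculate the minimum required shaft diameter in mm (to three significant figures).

Allowable shear stress τ_allow = 253/2.7 = 93.70 MPa.
For a solid shaft τ = 16T/(πd³), so d³ = 16T/(π τ_allow) = 16×1.5000×10^7/(π×93.70) = 815300 mm³.
d = (815300)^(1/3) = 93.42 mm.

d = 93.4 mm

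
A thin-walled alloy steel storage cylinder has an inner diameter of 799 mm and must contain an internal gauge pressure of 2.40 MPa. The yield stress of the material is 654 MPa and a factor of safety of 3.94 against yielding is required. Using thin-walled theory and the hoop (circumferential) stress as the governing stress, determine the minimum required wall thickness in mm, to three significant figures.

σ_allow = 654/3.94 = 166.0 MPa.
Hoop stress σ_h = pD/(2t), so t = pD/(2σ_allow) = 2.40×799/(2×166.0) = 5.776 mm.

t = 5.78 mm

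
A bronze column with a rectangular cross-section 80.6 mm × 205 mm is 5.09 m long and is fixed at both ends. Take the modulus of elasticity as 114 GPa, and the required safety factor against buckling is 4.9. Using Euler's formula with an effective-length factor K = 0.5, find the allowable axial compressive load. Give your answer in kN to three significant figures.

Buckling occurs about the weak axis: I_min = h·b³/12 = 205×80.6³/12 = 8.945×10^6 mm⁴ (b = 80.6 mm is the smaller dimension).
Effective length L_e = KL = 0.5×5.09 m = 2545 mm.
Euler critical load P_cr = π²EI/L_e² = π²×114000×8.945×10^6/2545² = 1.554×10^6 N.
P_allow = P_cr/n = 1.554×10^6/4.9 = 317100 N.

P_allow = 317 kN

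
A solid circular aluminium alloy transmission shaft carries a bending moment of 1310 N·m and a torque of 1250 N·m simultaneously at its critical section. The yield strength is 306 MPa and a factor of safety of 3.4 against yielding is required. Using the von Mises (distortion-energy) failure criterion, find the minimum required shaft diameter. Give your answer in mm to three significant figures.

σ_allow = σ_y/n = 306/3.4 = 90.00 MPa.
For a solid shaft σ_b = 32M/(πd³) and τ = 16T/(πd³), so the von Mises stress is σ' = (16/πd³)·√(4M²+3T²).
√(4M²+3T²) = √(4×(1.310×10^6)² + 3×(1.250×10^6)²) = 3.399×10^6 N·mm.
d³ = 16×3.399×10^6/(π×90.00) = 192300 mm³.
d = 57.72 mm.

d = 57.7 mm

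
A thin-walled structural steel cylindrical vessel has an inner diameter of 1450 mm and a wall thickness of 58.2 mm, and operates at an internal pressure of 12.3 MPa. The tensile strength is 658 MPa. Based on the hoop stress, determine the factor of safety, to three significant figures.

σ_h = pD/(2t) = 12.3×1450/(2×58.2) = 153.2 MPa.
n = 658/153.2 = 4.294.

n = 4.29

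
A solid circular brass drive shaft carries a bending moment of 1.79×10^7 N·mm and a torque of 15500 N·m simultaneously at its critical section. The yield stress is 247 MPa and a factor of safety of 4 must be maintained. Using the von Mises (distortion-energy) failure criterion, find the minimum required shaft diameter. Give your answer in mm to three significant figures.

d = 155 mm

σ_allow = σ_y/n = 247/4 = 61.75 MPa.
For a solid shaft σ_b = 32M/(πd³) and τ = 16T/(πd³), so the von Mises stress is σ' = (16/πd³)·√(4M²+3T²).
√(4M²+3T²) = √(4×(1.790×10^7)² + 3×(1.550×10^7)²) = 4.475×10^7 N·mm.
d³ = 16×4.475×10^7/(π×61.75) = 3.691×10^6 mm³.
d = 154.5 mm.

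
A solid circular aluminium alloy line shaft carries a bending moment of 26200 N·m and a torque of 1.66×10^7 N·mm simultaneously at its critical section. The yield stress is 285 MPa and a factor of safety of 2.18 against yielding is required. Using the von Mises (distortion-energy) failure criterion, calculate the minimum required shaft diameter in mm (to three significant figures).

d = 133 mm

σ_allow = σ_y/n = 285/2.18 = 130.7 MPa.
For a solid shaft σ_b = 32M/(πd³) and τ = 16T/(πd³), so the von Mises stress is σ' = (16/πd³)·√(4M²+3T²).
√(4M²+3T²) = √(4×(2.620×10^7)² + 3×(1.660×10^7)²) = 5.977×10^7 N·mm.
d³ = 16×5.977×10^7/(π×130.7) = 2.328×10^6 mm³.
d = 132.5 mm.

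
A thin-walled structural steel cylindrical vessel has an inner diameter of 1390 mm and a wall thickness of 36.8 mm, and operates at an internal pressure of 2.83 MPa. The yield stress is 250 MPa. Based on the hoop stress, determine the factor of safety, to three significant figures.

n = 4.68

σ_h = pD/(2t) = 2.83×1390/(2×36.8) = 53.45 MPa.
n = 250/53.45 = 4.678.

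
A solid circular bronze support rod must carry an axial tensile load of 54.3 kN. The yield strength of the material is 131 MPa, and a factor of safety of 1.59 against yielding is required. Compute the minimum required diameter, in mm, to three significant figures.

d = 29.0 mm

Allowable stress σ_allow = 131/1.59 = 82.39 MPa.
Required area A = F/σ_allow = 54300/82.39 = 659.1 mm².
A = πd²/4 → d = √(4A/π) = 28.97 mm.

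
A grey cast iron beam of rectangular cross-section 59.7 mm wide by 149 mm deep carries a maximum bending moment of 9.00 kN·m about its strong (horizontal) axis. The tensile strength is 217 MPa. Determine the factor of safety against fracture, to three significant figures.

n = 5.33

Section modulus S = bh²/6 = 59.7×149²/6 = 220900 mm³.
σ = M/S = 9000000/220900 = 40.74 MPa.
n = 217/40.74 = 5.326.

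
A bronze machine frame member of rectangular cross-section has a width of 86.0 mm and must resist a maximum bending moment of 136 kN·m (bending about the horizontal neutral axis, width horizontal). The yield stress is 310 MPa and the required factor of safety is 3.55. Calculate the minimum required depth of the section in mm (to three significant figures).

h = 330 mm

σ_allow = 310/3.55 = 87.32 MPa.
For a rectangular section σ = 6M/(bh²), so h² = 6M/(b σ_allow) = 6×1.3600×10^8/(86.0×87.32) = 108700 mm².
h = 329.6 mm.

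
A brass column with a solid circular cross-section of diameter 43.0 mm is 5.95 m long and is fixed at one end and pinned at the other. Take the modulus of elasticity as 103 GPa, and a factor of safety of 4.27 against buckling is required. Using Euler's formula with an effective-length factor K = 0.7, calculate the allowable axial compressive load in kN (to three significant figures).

P_allow = 2.30 kN

I = πd⁴/64 = π×43.0⁴/64 = 167800 mm⁴.
Effective length L_e = KL = 0.7×5.95 m = 4165 mm.
Euler critical load P_cr = π²EI/L_e² = π²×103000×167800/4165² = 9834 N.
P_allow = P_cr/n = 9834/4.27 = 2303 N.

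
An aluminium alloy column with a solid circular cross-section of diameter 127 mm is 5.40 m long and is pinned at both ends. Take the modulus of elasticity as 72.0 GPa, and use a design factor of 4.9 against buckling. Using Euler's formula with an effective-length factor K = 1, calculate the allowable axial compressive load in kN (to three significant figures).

P_allow = 63.5 kN

I = πd⁴/64 = π×127⁴/64 = 1.277×10^7 mm⁴.
Effective length L_e = KL = 1×5.40 m = 5400 mm.
Euler critical load P_cr = π²EI/L_e² = π²×72000×1.277×10^7/5400² = 311200 N.
P_allow = P_cr/n = 311200/4.9 = 63510 N.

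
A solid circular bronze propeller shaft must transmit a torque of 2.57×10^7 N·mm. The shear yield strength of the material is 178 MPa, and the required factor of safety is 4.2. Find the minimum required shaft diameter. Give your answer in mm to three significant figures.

d = 146 mm

Allowable shear stress τ_allow = 178/4.2 = 42.38 MPa.
For a solid shaft τ = 16T/(πd³), so d³ = 16T/(π τ_allow) = 16×2.5700×10^7/(π×42.38) = 3.088×10^6 mm³.
d = (3.088×10^6)^(1/3) = 145.6 mm.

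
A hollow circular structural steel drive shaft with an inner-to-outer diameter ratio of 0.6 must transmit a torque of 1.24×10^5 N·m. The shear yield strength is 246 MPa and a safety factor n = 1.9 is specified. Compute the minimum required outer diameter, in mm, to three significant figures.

d_o = 178 mm

τ_allow = 246/1.9 = 129.5 MPa.
For a hollow shaft τ = 16T/[πd_o³(1−k⁴)] with k = 0.6, so 1−k⁴ = 0.8704.
d_o³ = 16T/[π τ_allow (1−k⁴)] = 16×1.2400×10^8/(π×129.5×0.8704) = 5.604×10^6 mm³.
d_o = 177.6 mm.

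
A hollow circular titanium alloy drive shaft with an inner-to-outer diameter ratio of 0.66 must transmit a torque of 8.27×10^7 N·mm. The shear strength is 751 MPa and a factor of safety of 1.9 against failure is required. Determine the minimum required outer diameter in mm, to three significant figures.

d_o = 110 mm

τ_allow = 751/1.9 = 395.3 MPa.
For a hollow shaft τ = 16T/[πd_o³(1−k⁴)] with k = 0.66, so 1−k⁴ = 0.8103.
d_o³ = 16T/[π τ_allow (1−k⁴)] = 16×8.2700×10^7/(π×395.3×0.8103) = 1.315×10^6 mm³.
d_o = 109.6 mm.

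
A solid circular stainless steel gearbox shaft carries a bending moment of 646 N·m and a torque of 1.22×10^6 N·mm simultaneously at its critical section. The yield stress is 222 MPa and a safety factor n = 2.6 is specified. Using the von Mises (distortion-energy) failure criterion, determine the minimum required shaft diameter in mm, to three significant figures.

σ_allow = σ_y/n = 222/2.6 = 85.38 MPa.
For a solid shaft σ_b = 32M/(πd³) and τ = 16T/(πd³), so the von Mises stress is σ' = (16/πd³)·√(4M²+3T²).
√(4M²+3T²) = √(4×(646000)² + 3×(1.220×10^6)²) = 2.477×10^6 N·mm.
d³ = 16×2.477×10^6/(π×85.38) = 147700 mm³.
d = 52.86 mm.

d = 52.9 mm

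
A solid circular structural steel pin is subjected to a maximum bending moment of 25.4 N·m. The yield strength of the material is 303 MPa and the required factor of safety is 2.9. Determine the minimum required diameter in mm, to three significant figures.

σ_allow = 303/2.9 = 104.5 MPa.
For a solid circular section σ = 32M/(πd³), so d³ = 32M/(π σ_allow) = 32×25400/(π×104.5) = 2476 mm³.
d = 13.53 mm.

d = 13.5 mm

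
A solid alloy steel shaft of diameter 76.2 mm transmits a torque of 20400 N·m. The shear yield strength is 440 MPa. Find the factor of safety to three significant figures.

n = 1.87

τ = 16T/(πd³) = 16×2.0400×10^7/(π×76.2³) = 234.8 MPa.
n = τ_limit/τ = 440/234.8 = 1.874.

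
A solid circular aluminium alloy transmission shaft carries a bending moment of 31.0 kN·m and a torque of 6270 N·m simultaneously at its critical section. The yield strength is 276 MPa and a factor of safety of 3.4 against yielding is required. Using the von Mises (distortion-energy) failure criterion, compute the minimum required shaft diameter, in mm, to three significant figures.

σ_allow = σ_y/n = 276/3.4 = 81.18 MPa.
For a solid shaft σ_b = 32M/(πd³) and τ = 16T/(πd³), so the von Mises stress is σ' = (16/πd³)·√(4M²+3T²).
√(4M²+3T²) = √(4×(3.100×10^7)² + 3×(6.270×10^6)²) = 6.294×10^7 N·mm.
d³ = 16×6.294×10^7/(π×81.18) = 3.949×10^6 mm³.
d = 158.1 mm.

d = 158 mm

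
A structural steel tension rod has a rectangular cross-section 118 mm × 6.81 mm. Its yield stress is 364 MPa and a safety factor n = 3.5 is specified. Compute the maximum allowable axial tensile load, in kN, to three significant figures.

F_allow = 83.6 kN

σ_allow = 364/3.5 = 104.0 MPa.
A = 118×6.81 = 803.6 mm².
F_allow = σ_allow × A = 104.0×803.6 = 83570 N.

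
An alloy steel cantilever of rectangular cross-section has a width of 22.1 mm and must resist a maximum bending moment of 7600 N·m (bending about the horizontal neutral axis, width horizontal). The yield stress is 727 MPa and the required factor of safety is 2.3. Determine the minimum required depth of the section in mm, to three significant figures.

h = 80.8 mm

σ_allow = 727/2.3 = 316.1 MPa.
For a rectangular section σ = 6M/(bh²), so h² = 6M/(b σ_allow) = 6×7600000/(22.1×316.1) = 6528 mm².
h = 80.79 mm.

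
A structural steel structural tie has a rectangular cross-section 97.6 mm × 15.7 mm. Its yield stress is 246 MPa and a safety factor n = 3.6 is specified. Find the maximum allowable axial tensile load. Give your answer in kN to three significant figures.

F_allow = 105 kN

σ_allow = 246/3.6 = 68.33 MPa.
A = 97.6×15.7 = 1532 mm².
F_allow = σ_allow × A = 68.33×1532 = 104700 N.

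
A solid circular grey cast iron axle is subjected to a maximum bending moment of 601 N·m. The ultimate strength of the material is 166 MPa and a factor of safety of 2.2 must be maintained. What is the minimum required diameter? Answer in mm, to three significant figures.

d = 43.3 mm

σ_allow = 166/2.2 = 75.45 MPa.
For a solid circular section σ = 32M/(πd³), so d³ = 32M/(π σ_allow) = 32×601000/(π×75.45) = 81130 mm³.
d = 43.29 mm.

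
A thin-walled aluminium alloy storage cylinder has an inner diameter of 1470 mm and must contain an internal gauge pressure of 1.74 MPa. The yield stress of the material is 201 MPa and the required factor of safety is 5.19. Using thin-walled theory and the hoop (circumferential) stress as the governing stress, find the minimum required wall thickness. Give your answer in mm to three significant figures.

t = 33.0 mm

σ_allow = 201/5.19 = 38.73 MPa.
Hoop stress σ_h = pD/(2t), so t = pD/(2σ_allow) = 1.74×1470/(2×38.73) = 33.02 mm.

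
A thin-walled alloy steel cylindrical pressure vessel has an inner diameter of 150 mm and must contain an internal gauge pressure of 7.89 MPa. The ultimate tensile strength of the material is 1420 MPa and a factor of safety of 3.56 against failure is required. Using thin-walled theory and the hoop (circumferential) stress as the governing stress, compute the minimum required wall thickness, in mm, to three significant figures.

σ_allow = 1420/3.56 = 398.9 MPa.
Hoop stress σ_h = pD/(2t), so t = pD/(2σ_allow) = 7.89×150/(2×398.9) = 1.484 mm.

t = 1.48 mm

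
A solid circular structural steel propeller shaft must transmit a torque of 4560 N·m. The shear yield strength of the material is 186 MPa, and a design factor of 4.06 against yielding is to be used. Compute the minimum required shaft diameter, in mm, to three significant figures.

Allowable shear stress τ_allow = 186/4.06 = 45.81 MPa.
For a solid shaft τ = 16T/(πd³), so d³ = 16T/(π τ_allow) = 16×4560000/(π×45.81) = 506900 mm³.
d = (506900)^(1/3) = 79.74 mm.

d = 79.7 mm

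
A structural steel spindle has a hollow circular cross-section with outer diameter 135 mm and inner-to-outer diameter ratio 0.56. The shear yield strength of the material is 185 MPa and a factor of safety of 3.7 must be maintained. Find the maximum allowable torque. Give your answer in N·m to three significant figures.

τ_allow = 185/3.7 = 50.00 MPa.
For a hollow shaft T_allow = τ_allow·πd_o³(1−k⁴)/16 with 1−k⁴ = 0.9017, so πd_o³(1−k⁴)/16 = 435600 mm³.
T_allow = 50.00×435600 = 2.178×10^7 N·mm = 21780 N·m.

T_allow = 21800 N·m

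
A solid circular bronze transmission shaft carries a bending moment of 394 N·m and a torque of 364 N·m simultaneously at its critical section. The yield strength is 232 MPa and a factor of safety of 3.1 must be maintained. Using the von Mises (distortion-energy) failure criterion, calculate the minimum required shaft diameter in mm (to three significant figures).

σ_allow = σ_y/n = 232/3.1 = 74.84 MPa.
For a solid shaft σ_b = 32M/(πd³) and τ = 16T/(πd³), so the von Mises stress is σ' = (16/πd³)·√(4M²+3T²).
√(4M²+3T²) = √(4×(394000)² + 3×(364000)²) = 1.009×10^6 N·mm.
d³ = 16×1.009×10^6/(π×74.84) = 68680 mm³.
d = 40.95 mm.

d = 41.0 mm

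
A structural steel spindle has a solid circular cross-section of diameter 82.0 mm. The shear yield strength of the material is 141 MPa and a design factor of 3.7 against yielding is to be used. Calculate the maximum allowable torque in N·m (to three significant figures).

T_allow = 4130 N·m

τ_allow = 141/3.7 = 38.11 MPa.
For a solid shaft T_allow = τ_allow·πd³/16; πd³/16 = π×82.0³/16 = 108300 mm³.
T_allow = 38.11×108300 = 4.126×10^6 N·mm = 4126 N·m.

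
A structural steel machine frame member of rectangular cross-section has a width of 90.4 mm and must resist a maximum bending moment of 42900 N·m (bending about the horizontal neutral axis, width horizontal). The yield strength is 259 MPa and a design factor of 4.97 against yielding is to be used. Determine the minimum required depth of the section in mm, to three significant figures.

h = 234 mm

σ_allow = 259/4.97 = 52.11 MPa.
For a rectangular section σ = 6M/(bh²), so h² = 6M/(b σ_allow) = 6×4.2900×10^7/(90.4×52.11) = 54640 mm².
h = 233.7 mm.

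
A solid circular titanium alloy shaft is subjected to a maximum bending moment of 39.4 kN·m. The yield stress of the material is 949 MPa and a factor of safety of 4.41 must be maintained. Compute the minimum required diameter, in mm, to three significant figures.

σ_allow = 949/4.41 = 215.2 MPa.
For a solid circular section σ = 32M/(πd³), so d³ = 32M/(π σ_allow) = 32×3.9400×10^7/(π×215.2) = 1.865×10^6 mm³.
d = 123.1 mm.

d = 123 mm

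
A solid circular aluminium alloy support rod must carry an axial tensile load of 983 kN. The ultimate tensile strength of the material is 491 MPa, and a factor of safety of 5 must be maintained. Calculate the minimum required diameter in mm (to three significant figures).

d = 113 mm

Allowable stress σ_allow = 491/5 = 98.20 MPa.
Required area A = F/σ_allow = 983000/98.20 = 10010 mm².
A = πd²/4 → d = √(4A/π) = 112.9 mm.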